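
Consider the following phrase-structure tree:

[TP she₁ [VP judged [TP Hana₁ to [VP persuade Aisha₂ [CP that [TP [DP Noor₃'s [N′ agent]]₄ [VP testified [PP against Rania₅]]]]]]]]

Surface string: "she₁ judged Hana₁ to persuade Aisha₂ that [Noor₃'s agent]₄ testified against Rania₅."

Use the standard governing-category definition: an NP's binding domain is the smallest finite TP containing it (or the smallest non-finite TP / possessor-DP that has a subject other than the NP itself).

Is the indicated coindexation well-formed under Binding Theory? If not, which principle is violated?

Principle C

The two coindexed NPs are *she₁* and *Hana₁*.
*Hana₁* is an R-expression. Principle C requires it to be free everywhere.
*she₁* c-commands it and carries the same index.
The R-expression is bound → Principle C violation.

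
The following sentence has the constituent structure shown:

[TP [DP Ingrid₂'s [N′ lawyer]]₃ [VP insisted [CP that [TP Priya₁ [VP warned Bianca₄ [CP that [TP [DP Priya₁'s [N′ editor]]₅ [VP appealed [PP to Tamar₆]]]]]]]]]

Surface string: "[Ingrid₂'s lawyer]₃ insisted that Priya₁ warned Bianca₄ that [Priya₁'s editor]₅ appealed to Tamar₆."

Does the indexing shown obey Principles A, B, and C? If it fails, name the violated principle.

Principle C

The two coindexed NPs are *Priya₁* (the lower occurrence) and *Priya₁* (the higher occurrence).
*Priya₁* (the lower occurrence) is an R-expression. Principle C requires it to be free everywhere.
*Priya₁* (the higher occurrence) c-commands it and carries the same index.
The R-expression is bound → Principle C violation.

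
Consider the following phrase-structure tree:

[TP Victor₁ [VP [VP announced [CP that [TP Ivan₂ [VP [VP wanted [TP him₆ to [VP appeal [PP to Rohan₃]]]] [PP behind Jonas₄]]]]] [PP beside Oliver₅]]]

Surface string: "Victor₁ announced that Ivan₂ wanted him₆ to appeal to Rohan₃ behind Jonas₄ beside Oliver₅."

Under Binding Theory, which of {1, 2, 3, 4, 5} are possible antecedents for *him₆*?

{1, 4, 5}

*him* is a pronoun, so Principle B applies: it must be free in its binding domain.
Binding domain of *him₆*: the embedded TP, whose subject is Ivan₂.
*Victor₁* c-commands the pronoun but from outside its binding domain, and is not c-commanded by it → coindexation permitted.
*Ivan₂* c-commands the pronoun within its binding domain → coindexation would violate Principle B.
*Rohan₃*: the pronoun c-commands this R-expression → coindexation would violate Principle C on *Rohan₃*.
*Jonas₄* and the pronoun do not c-command one another → neither Principle B nor Principle C is at stake; coindexation permitted.
*Oliver₅* and the pronoun do not c-command one another → neither Principle B nor Principle C is at stake; coindexation permitted.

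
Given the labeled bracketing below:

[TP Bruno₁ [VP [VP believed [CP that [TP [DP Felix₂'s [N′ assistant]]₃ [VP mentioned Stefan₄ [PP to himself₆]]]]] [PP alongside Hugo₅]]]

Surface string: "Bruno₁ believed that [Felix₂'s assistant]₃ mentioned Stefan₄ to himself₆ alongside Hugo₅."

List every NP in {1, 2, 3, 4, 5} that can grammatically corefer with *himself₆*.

{3, 4}

*himself* is an anaphor, so Principle A applies: it must be bound in its binding domain.
Binding domain of *himself₆*: the embedded TP, whose subject is [Felix₂'s assistant]₃.
*Bruno₁* c-commands the anaphor but is outside its binding domain → cannot satisfy Principle A.
*Felix₂* does not c-command the anaphor → cannot bind it.
*[Felix₂'s assistant]₃* c-commands the anaphor within its binding domain → licit binder.
*Stefan₄* c-commands the anaphor within its binding domain → licit binder.
*Hugo₅* does not c-command the anaphor → cannot bind it.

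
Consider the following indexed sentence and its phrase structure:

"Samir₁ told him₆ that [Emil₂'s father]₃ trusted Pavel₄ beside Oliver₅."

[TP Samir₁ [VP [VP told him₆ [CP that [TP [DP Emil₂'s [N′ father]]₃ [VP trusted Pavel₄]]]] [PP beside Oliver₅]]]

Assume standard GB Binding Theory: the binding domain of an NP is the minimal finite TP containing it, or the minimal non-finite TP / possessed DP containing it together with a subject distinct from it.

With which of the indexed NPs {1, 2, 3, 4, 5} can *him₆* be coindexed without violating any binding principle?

*him* is a pronoun, so Principle B applies: it must be free in its binding domain.
Binding domain of *him₆*: the matrix TP, whose subject is Samir₁.
*Samir₁* c-commands the pronoun within its binding domain → coindexation would violate Principle B.
*Emil₂*: the pronoun c-commands this R-expression → coindexation would violate Principle C on *Emil₂*.
*[Emil₂'s father]₃*: the pronoun c-commands this R-expression → coindexation would violate Principle C on *[Emil₂'s father]₃*.
*Pavel₄*: the pronoun c-commands this R-expression → coindexation would violate Principle C on *Pavel₄*.
*Oliver₅* and the pronoun do not c-command one another → neither Principle B nor Principle C is at stake; coindexation permitted.

{5}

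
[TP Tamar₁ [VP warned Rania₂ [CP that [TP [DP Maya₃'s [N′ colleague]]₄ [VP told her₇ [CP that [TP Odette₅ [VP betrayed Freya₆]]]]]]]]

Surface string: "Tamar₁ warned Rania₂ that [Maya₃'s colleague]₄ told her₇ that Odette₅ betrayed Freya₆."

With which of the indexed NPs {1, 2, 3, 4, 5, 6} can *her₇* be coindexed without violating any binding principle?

{1, 2, 3}

*her* is a pronoun, so Principle B applies: it must be free in its binding domain.
Binding domain of *her₇*: the embedded TP, whose subject is [Maya₃'s colleague]₄.
*Tamar₁* c-commands the pronoun but from outside its binding domain, and is not c-commanded by it → coindexation permitted.
*Rania₂* c-commands the pronoun but from outside its binding domain, and is not c-commanded by it → coindexation permitted.
*Maya₃* and the pronoun do not c-command one another → neither Principle B nor Principle C is at stake; coindexation permitted.
*[Maya₃'s colleague]₄* c-commands the pronoun within its binding domain → coindexation would violate Principle B.
*Odette₅*: the pronoun c-commands this R-expression → coindexation would violate Principle C on *Odette₅*.
*Freya₆*: the pronoun c-commands this R-expression → coindexation would violate Principle C on *Freya₆*.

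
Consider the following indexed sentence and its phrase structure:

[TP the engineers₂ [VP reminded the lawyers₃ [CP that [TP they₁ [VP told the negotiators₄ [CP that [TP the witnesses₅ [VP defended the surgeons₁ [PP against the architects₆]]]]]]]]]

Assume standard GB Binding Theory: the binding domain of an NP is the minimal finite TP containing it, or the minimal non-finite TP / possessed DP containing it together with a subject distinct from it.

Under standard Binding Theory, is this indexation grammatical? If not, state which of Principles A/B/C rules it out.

Principle C

The two coindexed NPs are *they₁* and *the surgeons₁*.
*the surgeons₁* is an R-expression. Principle C requires it to be free everywhere.
*they₁* c-commands it and carries the same index.
The R-expression is bound → Principle C violation.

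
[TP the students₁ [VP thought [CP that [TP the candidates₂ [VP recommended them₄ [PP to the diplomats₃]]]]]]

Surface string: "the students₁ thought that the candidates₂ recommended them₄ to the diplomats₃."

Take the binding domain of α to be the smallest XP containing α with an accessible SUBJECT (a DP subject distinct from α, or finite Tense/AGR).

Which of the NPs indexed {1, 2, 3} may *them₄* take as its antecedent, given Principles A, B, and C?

{1}

*them* is a pronoun, so Principle B applies: it must be free in its binding domain.
Binding domain of *them₄*: the embedded TP, whose subject is the candidates₂.
*the students₁* c-commands the pronoun but from outside its binding domain, and is not c-commanded by it → coindexation permitted.
*the candidates₂* c-commands the pronoun within its binding domain → coindexation would violate Principle B.
*the diplomats₃*: the pronoun c-commands this R-expression → coindexation would violate Principle C on *the diplomats₃*.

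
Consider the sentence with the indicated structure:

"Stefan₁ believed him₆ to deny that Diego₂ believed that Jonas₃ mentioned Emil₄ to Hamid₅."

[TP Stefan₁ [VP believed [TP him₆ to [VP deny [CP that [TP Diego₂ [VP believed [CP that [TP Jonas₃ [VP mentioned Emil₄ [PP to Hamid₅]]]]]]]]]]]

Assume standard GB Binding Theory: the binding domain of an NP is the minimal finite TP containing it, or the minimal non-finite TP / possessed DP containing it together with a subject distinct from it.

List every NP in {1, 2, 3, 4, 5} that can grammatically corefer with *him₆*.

*him* is a pronoun, so Principle B applies: it must be free in its binding domain.
Binding domain of *him₆*: the matrix TP, whose subject is Stefan₁.
*Stefan₁* c-commands the pronoun within its binding domain → coindexation would violate Principle B.
*Diego₂*: the pronoun c-commands this R-expression → coindexation would violate Principle C on *Diego₂*.
*Jonas₃*: the pronoun c-commands this R-expression → coindexation would violate Principle C on *Jonas₃*.
*Emil₄*: the pronoun c-commands this R-expression → coindexation would violate Principle C on *Emil₄*.
*Hamid₅*: the pronoun c-commands this R-expression → coindexation would violate Principle C on *Hamid₅*.

none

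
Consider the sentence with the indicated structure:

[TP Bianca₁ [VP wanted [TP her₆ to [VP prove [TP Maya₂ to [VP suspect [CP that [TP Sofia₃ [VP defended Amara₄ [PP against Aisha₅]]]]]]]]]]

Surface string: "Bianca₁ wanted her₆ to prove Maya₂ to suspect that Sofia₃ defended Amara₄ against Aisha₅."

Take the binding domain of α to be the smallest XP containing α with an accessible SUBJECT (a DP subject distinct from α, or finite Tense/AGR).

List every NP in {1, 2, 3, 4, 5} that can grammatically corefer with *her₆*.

none

*her* is a pronoun, so Principle B applies: it must be free in its binding domain.
Binding domain of *her₆*: the matrix TP, whose subject is Bianca₁.
*Bianca₁* c-commands the pronoun within its binding domain → coindexation would violate Principle B.
*Maya₂*: the pronoun c-commands this R-expression → coindexation would violate Principle C on *Maya₂*.
*Sofia₃*: the pronoun c-commands this R-expression → coindexation would violate Principle C on *Sofia₃*.
*Amara₄*: the pronoun c-commands this R-expression → coindexation would violate Principle C on *Amara₄*.
*Aisha₅*: the pronoun c-commands this R-expression → coindexation would violate Principle C on *Aisha₅*.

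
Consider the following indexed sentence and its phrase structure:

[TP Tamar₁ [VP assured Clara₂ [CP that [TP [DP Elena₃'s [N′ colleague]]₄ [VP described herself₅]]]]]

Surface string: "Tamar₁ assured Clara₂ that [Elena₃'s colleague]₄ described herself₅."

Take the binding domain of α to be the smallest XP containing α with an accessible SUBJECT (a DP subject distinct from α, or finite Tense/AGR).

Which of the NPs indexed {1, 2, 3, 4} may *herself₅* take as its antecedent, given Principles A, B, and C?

{4}

*herself* is an anaphor, so Principle A applies: it must be bound in its binding domain.
Binding domain of *herself₅*: the embedded TP, whose subject is [Elena₃'s colleague]₄.
*Tamar₁* c-commands the anaphor but is outside its binding domain → cannot satisfy Principle A.
*Clara₂* c-commands the anaphor but is outside its binding domain → cannot satisfy Principle A.
*Elena₃* does not c-command the anaphor → cannot bind it.
*[Elena₃'s colleague]₄* c-commands the anaphor within its binding domain → licit binder.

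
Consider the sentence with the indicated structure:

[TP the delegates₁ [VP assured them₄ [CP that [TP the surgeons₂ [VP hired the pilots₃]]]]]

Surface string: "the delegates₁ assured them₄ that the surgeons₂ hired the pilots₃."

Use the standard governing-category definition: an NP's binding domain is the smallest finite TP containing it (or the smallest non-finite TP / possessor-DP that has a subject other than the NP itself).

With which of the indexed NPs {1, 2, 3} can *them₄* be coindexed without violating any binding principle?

*them* is a pronoun, so Principle B applies: it must be free in its binding domain.
Binding domain of *them₄*: the matrix TP, whose subject is the delegates₁.
*the delegates₁* c-commands the pronoun within its binding domain → coindexation would violate Principle B.
*the surgeons₂*: the pronoun c-commands this R-expression → coindexation would violate Principle C on *the surgeons₂*.
*the pilots₃*: the pronoun c-commands this R-expression → coindexation would violate Principle C on *the pilots₃*.

none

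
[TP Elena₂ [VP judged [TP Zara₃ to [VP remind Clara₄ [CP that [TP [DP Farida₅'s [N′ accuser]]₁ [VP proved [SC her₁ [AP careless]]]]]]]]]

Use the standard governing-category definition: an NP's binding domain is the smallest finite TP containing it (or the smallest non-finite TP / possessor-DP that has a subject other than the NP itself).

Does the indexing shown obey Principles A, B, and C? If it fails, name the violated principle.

Principle B

The two coindexed NPs are *[Farida₅'s accuser]₁* and *her₁*.
*her₁* is a pronoun. Its binding domain is the embedded TP, whose subject is [Farida₅'s accuser]₁.
*[Farida₅'s accuser]₁* c-commands it within that domain and carries the same index.
The pronoun is locally bound → Principle B violation.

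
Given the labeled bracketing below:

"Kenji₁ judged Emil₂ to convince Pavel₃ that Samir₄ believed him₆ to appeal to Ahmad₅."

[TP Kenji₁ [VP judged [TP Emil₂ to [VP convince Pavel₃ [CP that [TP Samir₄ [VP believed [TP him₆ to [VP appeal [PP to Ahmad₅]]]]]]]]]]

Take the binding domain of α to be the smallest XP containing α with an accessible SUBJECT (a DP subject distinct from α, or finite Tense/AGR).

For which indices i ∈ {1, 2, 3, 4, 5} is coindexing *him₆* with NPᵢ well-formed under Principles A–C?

{1, 2, 3}

*him* is a pronoun, so Principle B applies: it must be free in its binding domain.
Binding domain of *him₆*: the embedded TP, whose subject is Samir₄.
*Kenji₁* c-commands the pronoun but from outside its binding domain, and is not c-commanded by it → coindexation permitted.
*Emil₂* c-commands the pronoun but from outside its binding domain, and is not c-commanded by it → coindexation permitted.
*Pavel₃* c-commands the pronoun but from outside its binding domain, and is not c-commanded by it → coindexation permitted.
*Samir₄* c-commands the pronoun within its binding domain → coindexation would violate Principle B.
*Ahmad₅*: the pronoun c-commands this R-expression → coindexation would violate Principle C on *Ahmad₅*.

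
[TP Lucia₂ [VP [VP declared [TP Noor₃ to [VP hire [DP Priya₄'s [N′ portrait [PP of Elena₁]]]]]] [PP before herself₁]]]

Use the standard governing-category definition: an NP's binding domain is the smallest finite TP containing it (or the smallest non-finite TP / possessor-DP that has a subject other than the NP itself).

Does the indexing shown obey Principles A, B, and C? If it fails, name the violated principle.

The two coindexed NPs are *Elena₁* and *herself₁*.
*herself₁* is an anaphor. Principle A requires it to be bound within its binding domain — the matrix TP, whose subject is Lucia₂.
Within that domain it is c-commanded by *Lucia₂*, which does not share its index.
*Elena₁* does not c-command the anaphor at all.
The anaphor is unbound in its domain → Principle A violation.

Principle A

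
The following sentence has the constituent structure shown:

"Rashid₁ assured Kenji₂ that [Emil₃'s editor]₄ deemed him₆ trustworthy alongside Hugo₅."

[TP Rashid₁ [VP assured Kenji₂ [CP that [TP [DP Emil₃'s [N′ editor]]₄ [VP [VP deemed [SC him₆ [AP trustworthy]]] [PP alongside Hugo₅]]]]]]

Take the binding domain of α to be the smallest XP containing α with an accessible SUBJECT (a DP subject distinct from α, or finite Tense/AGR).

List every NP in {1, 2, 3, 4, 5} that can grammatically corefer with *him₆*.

{1, 2, 3, 5}

*him* is a pronoun, so Principle B applies: it must be free in its binding domain.
Binding domain of *him₆*: the embedded TP, whose subject is [Emil₃'s editor]₄.
*Rashid₁* c-commands the pronoun but from outside its binding domain, and is not c-commanded by it → coindexation permitted.
*Kenji₂* c-commands the pronoun but from outside its binding domain, and is not c-commanded by it → coindexation permitted.
*Emil₃* and the pronoun do not c-command one another → neither Principle B nor Principle C is at stake; coindexation permitted.
*[Emil₃'s editor]₄* c-commands the pronoun within its binding domain → coindexation would violate Principle B.
*Hugo₅* and the pronoun do not c-command one another → neither Principle B nor Principle C is at stake; coindexation permitted.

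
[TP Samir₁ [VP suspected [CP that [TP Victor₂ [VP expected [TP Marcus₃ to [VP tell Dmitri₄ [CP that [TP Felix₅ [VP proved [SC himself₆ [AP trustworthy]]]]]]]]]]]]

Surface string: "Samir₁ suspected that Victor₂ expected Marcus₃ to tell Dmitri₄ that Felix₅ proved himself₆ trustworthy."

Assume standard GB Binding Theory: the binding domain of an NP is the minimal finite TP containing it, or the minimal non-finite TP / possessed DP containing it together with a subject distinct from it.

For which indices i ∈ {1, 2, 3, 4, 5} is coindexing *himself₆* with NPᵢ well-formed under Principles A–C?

{5}

*himself* is an anaphor, so Principle A applies: it must be bound in its binding domain.
Binding domain of *himself₆*: the embedded TP, whose subject is Felix₅.
*Samir₁* c-commands the anaphor but is outside its binding domain → cannot satisfy Principle A.
*Victor₂* c-commands the anaphor but is outside its binding domain → cannot satisfy Principle A.
*Marcus₃* c-commands the anaphor but is outside its binding domain → cannot satisfy Principle A.
*Dmitri₄* c-commands the anaphor but is outside its binding domain → cannot satisfy Principle A.
*Felix₅* c-commands the anaphor within its binding domain → licit binder.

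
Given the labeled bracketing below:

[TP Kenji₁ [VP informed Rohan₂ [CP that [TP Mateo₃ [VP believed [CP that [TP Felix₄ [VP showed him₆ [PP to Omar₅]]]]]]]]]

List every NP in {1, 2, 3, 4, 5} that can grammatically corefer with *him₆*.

*him* is a pronoun, so Principle B applies: it must be free in its binding domain.
Binding domain of *him₆*: the embedded TP, whose subject is Felix₄.
*Kenji₁* c-commands the pronoun but from outside its binding domain, and is not c-commanded by it → coindexation permitted.
*Rohan₂* c-commands the pronoun but from outside its binding domain, and is not c-commanded by it → coindexation permitted.
*Mateo₃* c-commands the pronoun but from outside its binding domain, and is not c-commanded by it → coindexation permitted.
*Felix₄* c-commands the pronoun within its binding domain → coindexation would violate Principle B.
*Omar₅*: the pronoun c-commands this R-expression → coindexation would violate Principle C on *Omar₅*.

{1, 2, 3}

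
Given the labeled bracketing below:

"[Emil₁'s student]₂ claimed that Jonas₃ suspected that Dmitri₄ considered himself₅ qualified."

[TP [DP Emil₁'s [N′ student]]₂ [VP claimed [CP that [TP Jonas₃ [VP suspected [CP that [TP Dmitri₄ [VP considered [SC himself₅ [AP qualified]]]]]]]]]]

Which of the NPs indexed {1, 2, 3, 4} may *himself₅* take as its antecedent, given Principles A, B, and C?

*himself* is an anaphor, so Principle A applies: it must be bound in its binding domain.
Binding domain of *himself₅*: the embedded TP, whose subject is Dmitri₄.
*Emil₁* does not c-command the anaphor → cannot bind it.
*[Emil₁'s student]₂* c-commands the anaphor but is outside its binding domain → cannot satisfy Principle A.
*Jonas₃* c-commands the anaphor but is outside its binding domain → cannot satisfy Principle A.
*Dmitri₄* c-commands the anaphor within its binding domain → licit binder.

{4}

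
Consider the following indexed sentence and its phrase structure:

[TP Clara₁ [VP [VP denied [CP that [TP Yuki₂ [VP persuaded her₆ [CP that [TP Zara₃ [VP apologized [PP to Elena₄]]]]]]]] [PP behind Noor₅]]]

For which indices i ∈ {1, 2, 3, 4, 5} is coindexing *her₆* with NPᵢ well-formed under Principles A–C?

{1, 5}

*her* is a pronoun, so Principle B applies: it must be free in its binding domain.
Binding domain of *her₆*: the embedded TP, whose subject is Yuki₂.
*Clara₁* c-commands the pronoun but from outside its binding domain, and is not c-commanded by it → coindexation permitted.
*Yuki₂* c-commands the pronoun within its binding domain → coindexation would violate Principle B.
*Zara₃*: the pronoun c-commands this R-expression → coindexation would violate Principle C on *Zara₃*.
*Elena₄*: the pronoun c-commands this R-expression → coindexation would violate Principle C on *Elena₄*.
*Noor₅* and the pronoun do not c-command one another → neither Principle B nor Principle C is at stake; coindexation permitted.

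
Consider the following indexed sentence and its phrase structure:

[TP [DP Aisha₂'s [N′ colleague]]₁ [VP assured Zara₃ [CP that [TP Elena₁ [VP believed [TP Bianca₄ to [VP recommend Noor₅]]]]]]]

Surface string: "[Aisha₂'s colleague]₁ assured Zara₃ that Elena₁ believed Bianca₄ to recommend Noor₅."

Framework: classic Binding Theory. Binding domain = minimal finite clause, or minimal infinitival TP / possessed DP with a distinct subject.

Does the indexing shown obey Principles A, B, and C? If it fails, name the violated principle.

Principle C

The two coindexed NPs are *[Aisha₂'s colleague]₁* and *Elena₁*.
*Elena₁* is an R-expression. Principle C requires it to be free everywhere.
*[Aisha₂'s colleague]₁* c-commands it and carries the same index.
The R-expression is bound → Principle C violation.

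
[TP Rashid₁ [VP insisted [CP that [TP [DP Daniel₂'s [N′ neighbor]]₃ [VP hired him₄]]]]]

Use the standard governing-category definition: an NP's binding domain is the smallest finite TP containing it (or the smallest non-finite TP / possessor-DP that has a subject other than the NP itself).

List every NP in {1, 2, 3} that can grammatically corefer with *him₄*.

*him* is a pronoun, so Principle B applies: it must be free in its binding domain.
Binding domain of *him₄*: the embedded TP, whose subject is [Daniel₂'s neighbor]₃.
*Rashid₁* c-commands the pronoun but from outside its binding domain, and is not c-commanded by it → coindexation permitted.
*Daniel₂* and the pronoun do not c-command one another → neither Principle B nor Principle C is at stake; coindexation permitted.
*[Daniel₂'s neighbor]₃* c-commands the pronoun within its binding domain → coindexation would violate Principle B.

{1, 2}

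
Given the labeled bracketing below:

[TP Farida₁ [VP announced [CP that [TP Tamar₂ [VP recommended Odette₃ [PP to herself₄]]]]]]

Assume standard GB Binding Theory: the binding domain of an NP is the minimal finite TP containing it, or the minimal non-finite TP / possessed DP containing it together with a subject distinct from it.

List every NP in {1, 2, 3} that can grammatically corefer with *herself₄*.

{2, 3}

*herself* is an anaphor, so Principle A applies: it must be bound in its binding domain.
Binding domain of *herself₄*: the embedded TP, whose subject is Tamar₂.
*Farida₁* c-commands the anaphor but is outside its binding domain → cannot satisfy Principle A.
*Tamar₂* c-commands the anaphor within its binding domain → licit binder.
*Odette₃* c-commands the anaphor within its binding domain → licit binder.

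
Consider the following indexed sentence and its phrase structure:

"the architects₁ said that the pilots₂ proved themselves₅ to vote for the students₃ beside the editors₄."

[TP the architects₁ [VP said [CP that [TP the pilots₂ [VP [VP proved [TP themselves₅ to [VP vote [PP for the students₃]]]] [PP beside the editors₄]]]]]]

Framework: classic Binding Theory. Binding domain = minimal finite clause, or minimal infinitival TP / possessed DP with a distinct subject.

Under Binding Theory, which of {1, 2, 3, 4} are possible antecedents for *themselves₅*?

{2}

*themselves* is an anaphor, so Principle A applies: it must be bound in its binding domain.
Binding domain of *themselves₅*: the embedded TP, whose subject is the pilots₂.
*the architects₁* c-commands the anaphor but is outside its binding domain → cannot satisfy Principle A.
*the pilots₂* c-commands the anaphor within its binding domain → licit binder.
*the students₃* does not c-command the anaphor → cannot bind it.
*the editors₄* does not c-command the anaphor → cannot bind it.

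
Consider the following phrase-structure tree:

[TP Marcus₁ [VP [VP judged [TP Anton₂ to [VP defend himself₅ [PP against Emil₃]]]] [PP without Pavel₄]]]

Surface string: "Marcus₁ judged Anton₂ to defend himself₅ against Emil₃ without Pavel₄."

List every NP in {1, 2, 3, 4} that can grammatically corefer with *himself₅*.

*himself* is an anaphor, so Principle A applies: it must be bound in its binding domain.
Binding domain of *himself₅*: the embedded TP, whose subject is Anton₂.
*Marcus₁* c-commands the anaphor but is outside its binding domain → cannot satisfy Principle A.
*Anton₂* c-commands the anaphor within its binding domain → licit binder.
*Emil₃* does not c-command the anaphor → cannot bind it.
*Pavel₄* does not c-command the anaphor → cannot bind it.

{2}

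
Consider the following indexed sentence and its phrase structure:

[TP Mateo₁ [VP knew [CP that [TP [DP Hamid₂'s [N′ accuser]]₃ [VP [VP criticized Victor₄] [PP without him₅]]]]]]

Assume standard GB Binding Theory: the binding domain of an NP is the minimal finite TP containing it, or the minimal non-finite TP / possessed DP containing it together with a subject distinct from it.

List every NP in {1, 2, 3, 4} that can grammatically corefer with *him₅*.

*him* is a pronoun, so Principle B applies: it must be free in its binding domain.
Binding domain of *him₅*: the embedded TP, whose subject is [Hamid₂'s accuser]₃.
*Mateo₁* c-commands the pronoun but from outside its binding domain, and is not c-commanded by it → coindexation permitted.
*Hamid₂* and the pronoun do not c-command one another → neither Principle B nor Principle C is at stake; coindexation permitted.
*[Hamid₂'s accuser]₃* c-commands the pronoun within its binding domain → coindexation would violate Principle B.
*Victor₄* and the pronoun do not c-command one another → neither Principle B nor Principle C is at stake; coindexation permitted.

{1, 2, 4}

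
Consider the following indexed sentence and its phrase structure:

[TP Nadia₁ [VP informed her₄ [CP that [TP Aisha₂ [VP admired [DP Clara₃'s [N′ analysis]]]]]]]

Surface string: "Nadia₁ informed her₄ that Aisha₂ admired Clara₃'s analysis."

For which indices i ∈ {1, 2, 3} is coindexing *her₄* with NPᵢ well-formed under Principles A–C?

none

*her* is a pronoun, so Principle B applies: it must be free in its binding domain.
Binding domain of *her₄*: the matrix TP, whose subject is Nadia₁.
*Nadia₁* c-commands the pronoun within its binding domain → coindexation would violate Principle B.
*Aisha₂*: the pronoun c-commands this R-expression → coindexation would violate Principle C on *Aisha₂*.
*Clara₃*: the pronoun c-commands this R-expression → coindexation would violate Principle C on *Clara₃*.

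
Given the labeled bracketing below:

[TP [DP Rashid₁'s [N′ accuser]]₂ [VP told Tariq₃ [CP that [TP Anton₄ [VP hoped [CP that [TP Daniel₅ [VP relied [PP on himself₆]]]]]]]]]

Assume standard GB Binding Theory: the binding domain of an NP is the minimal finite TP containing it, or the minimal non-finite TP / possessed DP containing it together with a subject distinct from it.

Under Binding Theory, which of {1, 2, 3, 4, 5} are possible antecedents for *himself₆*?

{5}

*himself* is an anaphor, so Principle A applies: it must be bound in its binding domain.
Binding domain of *himself₆*: the embedded TP, whose subject is Daniel₅.
*Rashid₁* does not c-command the anaphor → cannot bind it.
*[Rashid₁'s accuser]₂* c-commands the anaphor but is outside its binding domain → cannot satisfy Principle A.
*Tariq₃* c-commands the anaphor but is outside its binding domain → cannot satisfy Principle A.
*Anton₄* c-commands the anaphor but is outside its binding domain → cannot satisfy Principle A.
*Daniel₅* c-commands the anaphor within its binding domain → licit binder.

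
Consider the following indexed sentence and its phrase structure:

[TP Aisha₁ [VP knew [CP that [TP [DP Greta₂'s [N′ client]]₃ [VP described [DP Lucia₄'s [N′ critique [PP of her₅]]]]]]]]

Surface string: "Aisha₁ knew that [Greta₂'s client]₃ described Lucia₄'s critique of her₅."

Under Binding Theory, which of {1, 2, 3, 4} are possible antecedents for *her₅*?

*her* is a pronoun, so Principle B applies: it must be free in its binding domain.
Binding domain of *her₅*: the possessed DP, whose subject is Lucia₄.
*Aisha₁* c-commands the pronoun but from outside its binding domain, and is not c-commanded by it → coindexation permitted.
*Greta₂* and the pronoun do not c-command one another → neither Principle B nor Principle C is at stake; coindexation permitted.
*[Greta₂'s client]₃* c-commands the pronoun but from outside its binding domain, and is not c-commanded by it → coindexation permitted.
*Lucia₄* c-commands the pronoun within its binding domain → coindexation would violate Principle B.

{1, 2, 3}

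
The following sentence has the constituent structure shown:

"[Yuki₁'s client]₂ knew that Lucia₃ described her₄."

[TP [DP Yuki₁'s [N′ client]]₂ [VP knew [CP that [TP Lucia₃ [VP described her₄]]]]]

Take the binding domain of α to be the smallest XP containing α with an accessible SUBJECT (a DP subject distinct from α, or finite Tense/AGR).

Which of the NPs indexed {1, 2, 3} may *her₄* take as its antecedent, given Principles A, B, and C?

*her* is a pronoun, so Principle B applies: it must be free in its binding domain.
Binding domain of *her₄*: the embedded TP, whose subject is Lucia₃.
*Yuki₁* and the pronoun do not c-command one another → neither Principle B nor Principle C is at stake; coindexation permitted.
*[Yuki₁'s client]₂* c-commands the pronoun but from outside its binding domain, and is not c-commanded by it → coindexation permitted.
*Lucia₃* c-commands the pronoun within its binding domain → coindexation would violate Principle B.

{1, 2}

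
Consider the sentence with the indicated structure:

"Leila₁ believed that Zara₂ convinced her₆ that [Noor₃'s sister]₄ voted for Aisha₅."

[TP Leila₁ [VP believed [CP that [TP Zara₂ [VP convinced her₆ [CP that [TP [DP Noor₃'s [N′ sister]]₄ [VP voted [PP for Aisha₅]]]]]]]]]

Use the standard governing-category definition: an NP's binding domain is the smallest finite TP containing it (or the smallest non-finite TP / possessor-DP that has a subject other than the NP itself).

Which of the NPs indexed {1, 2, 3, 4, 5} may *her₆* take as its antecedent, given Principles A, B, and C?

*her* is a pronoun, so Principle B applies: it must be free in its binding domain.
Binding domain of *her₆*: the embedded TP, whose subject is Zara₂.
*Leila₁* c-commands the pronoun but from outside its binding domain, and is not c-commanded by it → coindexation permitted.
*Zara₂* c-commands the pronoun within its binding domain → coindexation would violate Principle B.
*Noor₃*: the pronoun c-commands this R-expression → coindexation would violate Principle C on *Noor₃*.
*[Noor₃'s sister]₄*: the pronoun c-commands this R-expression → coindexation would violate Principle C on *[Noor₃'s sister]₄*.
*Aisha₅*: the pronoun c-commands this R-expression → coindexation would violate Principle C on *Aisha₅*.

{1}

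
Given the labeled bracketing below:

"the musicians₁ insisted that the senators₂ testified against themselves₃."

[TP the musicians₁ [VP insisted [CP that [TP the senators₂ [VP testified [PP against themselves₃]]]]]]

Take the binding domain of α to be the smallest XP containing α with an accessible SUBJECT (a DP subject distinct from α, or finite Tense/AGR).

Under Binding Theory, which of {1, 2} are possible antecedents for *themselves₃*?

*themselves* is an anaphor, so Principle A applies: it must be bound in its binding domain.
Binding domain of *themselves₃*: the embedded TP, whose subject is the senators₂.
*the musicians₁* c-commands the anaphor but is outside its binding domain → cannot satisfy Principle A.
*the senators₂* c-commands the anaphor within its binding domain → licit binder.

{2}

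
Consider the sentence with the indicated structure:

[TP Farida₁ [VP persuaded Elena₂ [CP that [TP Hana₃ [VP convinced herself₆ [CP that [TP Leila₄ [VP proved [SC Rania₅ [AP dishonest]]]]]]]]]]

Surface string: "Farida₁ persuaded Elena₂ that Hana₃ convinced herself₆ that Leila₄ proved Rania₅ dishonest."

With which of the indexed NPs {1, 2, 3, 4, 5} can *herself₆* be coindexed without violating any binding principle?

*herself* is an anaphor, so Principle A applies: it must be bound in its binding domain.
Binding domain of *herself₆*: the embedded TP, whose subject is Hana₃.
*Farida₁* c-commands the anaphor but is outside its binding domain → cannot satisfy Principle A.
*Elena₂* c-commands the anaphor but is outside its binding domain → cannot satisfy Principle A.
*Hana₃* c-commands the anaphor within its binding domain → licit binder.
*Leila₄* does not c-command the anaphor → cannot bind it.
*Rania₅* does not c-command the anaphor → cannot bind it.

{3}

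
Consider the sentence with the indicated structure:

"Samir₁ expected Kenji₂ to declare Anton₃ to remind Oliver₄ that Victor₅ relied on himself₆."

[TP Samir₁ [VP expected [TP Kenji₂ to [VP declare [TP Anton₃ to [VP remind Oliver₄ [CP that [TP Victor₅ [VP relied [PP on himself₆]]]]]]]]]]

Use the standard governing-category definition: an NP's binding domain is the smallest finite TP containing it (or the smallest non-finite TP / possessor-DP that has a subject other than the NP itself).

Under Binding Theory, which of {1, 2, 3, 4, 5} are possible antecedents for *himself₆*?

{5}

*himself* is an anaphor, so Principle A applies: it must be bound in its binding domain.
Binding domain of *himself₆*: the embedded TP, whose subject is Victor₅.
*Samir₁* c-commands the anaphor but is outside its binding domain → cannot satisfy Principle A.
*Kenji₂* c-commands the anaphor but is outside its binding domain → cannot satisfy Principle A.
*Anton₃* c-commands the anaphor but is outside its binding domain → cannot satisfy Principle A.
*Oliver₄* c-commands the anaphor but is outside its binding domain → cannot satisfy Principle A.
*Victor₅* c-commands the anaphor within its binding domain → licit binder.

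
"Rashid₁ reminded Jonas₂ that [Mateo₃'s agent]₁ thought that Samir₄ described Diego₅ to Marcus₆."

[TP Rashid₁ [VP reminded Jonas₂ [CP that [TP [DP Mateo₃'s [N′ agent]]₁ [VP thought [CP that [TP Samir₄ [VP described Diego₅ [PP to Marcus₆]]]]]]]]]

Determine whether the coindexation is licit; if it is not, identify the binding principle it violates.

The two coindexed NPs are *[Mateo₃'s agent]₁* and *Rashid₁*.
*[Mateo₃'s agent]₁* is an R-expression. Principle C requires it to be free everywhere.
*Rashid₁* c-commands it and carries the same index.
The R-expression is bound → Principle C violation.

Principle C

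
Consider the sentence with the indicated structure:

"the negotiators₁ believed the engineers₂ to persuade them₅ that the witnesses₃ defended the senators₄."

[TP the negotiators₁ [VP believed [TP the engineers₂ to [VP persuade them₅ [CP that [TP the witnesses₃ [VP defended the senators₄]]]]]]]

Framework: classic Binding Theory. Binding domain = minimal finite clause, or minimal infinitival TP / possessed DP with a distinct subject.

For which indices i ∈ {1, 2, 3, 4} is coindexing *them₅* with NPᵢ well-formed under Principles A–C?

{1}

*them* is a pronoun, so Principle B applies: it must be free in its binding domain.
Binding domain of *them₅*: the embedded TP, whose subject is the engineers₂.
*the negotiators₁* c-commands the pronoun but from outside its binding domain, and is not c-commanded by it → coindexation permitted.
*the engineers₂* c-commands the pronoun within its binding domain → coindexation would violate Principle B.
*the witnesses₃*: the pronoun c-commands this R-expression → coindexation would violate Principle C on *the witnesses₃*.
*the senators₄*: the pronoun c-commands this R-expression → coindexation would violate Principle C on *the senators₄*.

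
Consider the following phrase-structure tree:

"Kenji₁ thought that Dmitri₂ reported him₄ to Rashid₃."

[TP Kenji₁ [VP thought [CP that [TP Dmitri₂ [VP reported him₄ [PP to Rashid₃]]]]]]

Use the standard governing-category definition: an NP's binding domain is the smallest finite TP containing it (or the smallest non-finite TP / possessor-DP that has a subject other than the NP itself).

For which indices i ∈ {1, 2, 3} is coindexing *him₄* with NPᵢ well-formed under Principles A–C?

*him* is a pronoun, so Principle B applies: it must be free in its binding domain.
Binding domain of *him₄*: the embedded TP, whose subject is Dmitri₂.
*Kenji₁* c-commands the pronoun but from outside its binding domain, and is not c-commanded by it → coindexation permitted.
*Dmitri₂* c-commands the pronoun within its binding domain → coindexation would violate Principle B.
*Rashid₃*: the pronoun c-commands this R-expression → coindexation would violate Principle C on *Rashid₃*.

{1}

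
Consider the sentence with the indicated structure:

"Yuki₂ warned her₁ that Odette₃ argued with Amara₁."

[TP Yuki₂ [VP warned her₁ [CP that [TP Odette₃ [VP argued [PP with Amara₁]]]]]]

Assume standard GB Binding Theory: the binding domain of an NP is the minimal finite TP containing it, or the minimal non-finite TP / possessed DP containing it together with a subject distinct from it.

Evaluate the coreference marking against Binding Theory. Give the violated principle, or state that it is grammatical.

The two coindexed NPs are *her₁* and *Amara₁*.
*Amara₁* is an R-expression. Principle C requires it to be free everywhere.
*her₁* c-commands it and carries the same index.
The R-expression is bound → Principle C violation.

Principle C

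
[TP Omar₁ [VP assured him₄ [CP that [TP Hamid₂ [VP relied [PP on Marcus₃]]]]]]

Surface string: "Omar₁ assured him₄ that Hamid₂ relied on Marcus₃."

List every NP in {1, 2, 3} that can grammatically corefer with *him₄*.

none

*him* is a pronoun, so Principle B applies: it must be free in its binding domain.
Binding domain of *him₄*: the matrix TP, whose subject is Omar₁.
*Omar₁* c-commands the pronoun within its binding domain → coindexation would violate Principle B.
*Hamid₂*: the pronoun c-commands this R-expression → coindexation would violate Principle C on *Hamid₂*.
*Marcus₃*: the pronoun c-commands this R-expression → coindexation would violate Principle C on *Marcus₃*.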